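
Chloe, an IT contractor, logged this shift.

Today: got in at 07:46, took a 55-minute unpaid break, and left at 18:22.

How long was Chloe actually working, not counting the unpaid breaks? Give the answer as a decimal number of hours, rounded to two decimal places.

9.68 hours

Today: 07:46–18:22 = 10 h 36 min; less 55 min break → 9 h 41 min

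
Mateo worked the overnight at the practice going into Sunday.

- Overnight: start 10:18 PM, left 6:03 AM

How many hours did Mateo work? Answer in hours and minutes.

7 h 45 min

Overnight: 10:18 PM → midnight = 1 h 42 min; midnight → 6:03 AM = 6 h 3 min; span 7 h 45 min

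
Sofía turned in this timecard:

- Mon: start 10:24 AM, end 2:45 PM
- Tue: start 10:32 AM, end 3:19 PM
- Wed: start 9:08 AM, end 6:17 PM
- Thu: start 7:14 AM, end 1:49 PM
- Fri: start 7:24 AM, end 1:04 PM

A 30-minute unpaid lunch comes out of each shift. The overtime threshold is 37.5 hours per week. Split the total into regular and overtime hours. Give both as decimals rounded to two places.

Mon: 10:24 AM–2:45 PM = 4 h 21 min; less 30 min break → 3 h 51 min
Tue: 10:32 AM–3:19 PM = 4 h 47 min; less 30 min break → 4 h 17 min
Wed: 9:08 AM–6:17 PM = 9 h 9 min; less 30 min break → 8 h 39 min
Thu: 7:14 AM–1:49 PM = 6 h 35 min; less 30 min break → 6 h 5 min
Fri: 7:24 AM–1:04 PM = 5 h 40 min; less 30 min break → 5 h 10 min
Total worked: 28 h 2 min = 28.03 h.
Threshold 37.5 h → overtime 0 h 0 min, regular 28 h 2 min.

Regular 28.03 hours, overtime 0.00 hours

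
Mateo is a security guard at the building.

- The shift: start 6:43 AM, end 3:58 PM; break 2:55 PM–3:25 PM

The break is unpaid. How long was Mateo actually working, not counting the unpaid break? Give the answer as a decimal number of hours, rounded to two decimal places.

8.75 hours

The shift: 6:43 AM–3:58 PM = 9 h 15 min; less 30 min break → 8 h 45 min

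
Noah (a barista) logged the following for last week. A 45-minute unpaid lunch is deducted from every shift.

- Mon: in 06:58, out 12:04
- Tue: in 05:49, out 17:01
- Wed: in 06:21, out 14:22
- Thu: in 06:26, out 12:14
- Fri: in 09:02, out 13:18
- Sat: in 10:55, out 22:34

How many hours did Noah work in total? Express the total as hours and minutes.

Mon: 06:58–12:04 = 5 h 6 min; less 45 min break → 4 h 21 min
Tue: 05:49–17:01 = 11 h 12 min; less 45 min break → 10 h 27 min
Wed: 06:21–14:22 = 8 h 1 min; less 45 min break → 7 h 16 min
Thu: 06:26–12:14 = 5 h 48 min; less 45 min break → 5 h 3 min
Fri: 09:02–13:18 = 4 h 16 min; less 45 min break → 3 h 31 min
Sat: 10:55–22:34 = 11 h 39 min; less 45 min break → 10 h 54 min
Total: 4 h 21 min + 10 h 27 min + 7 h 16 min + 5 h 3 min + 3 h 31 min + 10 h 54 min = 41 h 32 min.

41 h 32 min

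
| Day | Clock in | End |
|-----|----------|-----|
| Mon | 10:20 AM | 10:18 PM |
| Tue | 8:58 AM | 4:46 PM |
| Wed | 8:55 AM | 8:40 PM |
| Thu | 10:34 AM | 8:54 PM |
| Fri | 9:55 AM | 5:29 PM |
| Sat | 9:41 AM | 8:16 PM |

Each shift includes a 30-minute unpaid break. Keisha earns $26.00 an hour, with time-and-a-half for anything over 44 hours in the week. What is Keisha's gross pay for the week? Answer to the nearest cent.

Mon: 10:20 AM–10:18 PM = 11 h 58 min; less 30 min break → 11 h 28 min
Tue: 8:58 AM–4:46 PM = 7 h 48 min; less 30 min break → 7 h 18 min
Wed: 8:55 AM–8:40 PM = 11 h 45 min; less 30 min break → 11 h 15 min
Thu: 10:34 AM–8:54 PM = 10 h 20 min; less 30 min break → 9 h 50 min
Fri: 9:55 AM–5:29 PM = 7 h 34 min; less 30 min break → 7 h 4 min
Sat: 9:41 AM–8:16 PM = 10 h 35 min; less 30 min break → 10 h 5 min
Total worked: 57 h 0 min = 3420 min.
Regular 44 h 0 min = 2640 min at $26.00/h; overtime 13 h 0 min = 780 min at $39.00/h.
Pay = (2640 × $26.00 + 780 × $39.00) ÷ 60 = $1651.00.

$1651.00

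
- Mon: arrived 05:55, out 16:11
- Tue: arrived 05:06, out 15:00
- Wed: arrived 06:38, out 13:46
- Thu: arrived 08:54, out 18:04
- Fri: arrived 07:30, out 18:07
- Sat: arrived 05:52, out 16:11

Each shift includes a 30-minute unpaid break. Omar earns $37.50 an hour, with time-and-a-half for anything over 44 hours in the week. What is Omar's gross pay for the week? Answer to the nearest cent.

Mon: 05:55–16:11 = 10 h 16 min; less 30 min break → 9 h 46 min
Tue: 05:06–15:00 = 9 h 54 min; less 30 min break → 9 h 24 min
Wed: 06:38–13:46 = 7 h 8 min; less 30 min break → 6 h 38 min
Thu: 08:54–18:04 = 9 h 10 min; less 30 min break → 8 h 40 min
Fri: 07:30–18:07 = 10 h 37 min; less 30 min break → 10 h 7 min
Sat: 05:52–16:11 = 10 h 19 min; less 30 min break → 9 h 49 min
Total worked: 54 h 24 min = 3264 min.
Regular 44 h 0 min = 2640 min at $37.50/h; overtime 10 h 24 min = 624 min at $56.25/h.
Pay = (2640 × $37.50 + 624 × $56.25) ÷ 60 = $2235.00.

$2235.00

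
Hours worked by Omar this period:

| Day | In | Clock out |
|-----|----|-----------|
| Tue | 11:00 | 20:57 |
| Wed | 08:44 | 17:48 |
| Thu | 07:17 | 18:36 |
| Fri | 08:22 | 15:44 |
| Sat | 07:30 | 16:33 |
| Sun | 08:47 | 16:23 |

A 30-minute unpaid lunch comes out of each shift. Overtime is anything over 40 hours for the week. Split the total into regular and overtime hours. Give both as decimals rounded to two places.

Tue: 11:00–20:57 = 9 h 57 min; less 30 min break → 9 h 27 min
Wed: 08:44–17:48 = 9 h 4 min; less 30 min break → 8 h 34 min
Thu: 07:17–18:36 = 11 h 19 min; less 30 min break → 10 h 49 min
Fri: 08:22–15:44 = 7 h 22 min; less 30 min break → 6 h 52 min
Sat: 07:30–16:33 = 9 h 3 min; less 30 min break → 8 h 33 min
Sun: 08:47–16:23 = 7 h 36 min; less 30 min break → 7 h 6 min
Total worked: 51 h 21 min = 51.35 h.
Threshold 40 h → overtime 11 h 21 min, regular 40 h 0 min.

Regular 40.00 hours, overtime 11.35 hours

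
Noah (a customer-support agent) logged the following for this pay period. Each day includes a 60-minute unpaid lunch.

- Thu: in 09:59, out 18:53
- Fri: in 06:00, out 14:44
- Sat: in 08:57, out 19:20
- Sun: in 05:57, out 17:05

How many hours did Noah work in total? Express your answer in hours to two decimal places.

Thu: 09:59–18:53 = 8 h 54 min; less 60 min break → 7 h 54 min
Fri: 06:00–14:44 = 8 h 44 min; less 60 min break → 7 h 44 min
Sat: 08:57–19:20 = 10 h 23 min; less 60 min break → 9 h 23 min
Sun: 05:57–17:05 = 11 h 8 min; less 60 min break → 10 h 8 min
Total: 7 h 54 min + 7 h 44 min + 9 h 23 min + 10 h 8 min = 35 h 9 min.

35.15 hours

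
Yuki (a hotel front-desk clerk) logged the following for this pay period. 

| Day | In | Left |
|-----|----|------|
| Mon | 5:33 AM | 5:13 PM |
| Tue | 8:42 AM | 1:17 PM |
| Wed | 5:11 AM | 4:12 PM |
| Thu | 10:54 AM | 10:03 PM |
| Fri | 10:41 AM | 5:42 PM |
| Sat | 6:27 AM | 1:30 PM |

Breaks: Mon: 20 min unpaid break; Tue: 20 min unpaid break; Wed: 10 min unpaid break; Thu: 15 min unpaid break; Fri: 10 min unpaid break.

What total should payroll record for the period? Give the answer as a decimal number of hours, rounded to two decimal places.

51.23 hours

Mon: 5:33 AM–5:13 PM = 11 h 40 min; less 20 min break → 11 h 20 min
Tue: 8:42 AM–1:17 PM = 4 h 35 min; less 20 min break → 4 h 15 min
Wed: 5:11 AM–4:12 PM = 11 h 1 min; less 10 min break → 10 h 51 min
Thu: 10:54 AM–10:03 PM = 11 h 9 min; less 15 min break → 10 h 54 min
Fri: 10:41 AM–5:42 PM = 7 h 1 min; less 10 min break → 6 h 51 min
Sat: 6:27 AM–1:30 PM = 7 h 3 min
Total: 11 h 20 min + 4 h 15 min + 10 h 51 min + 10 h 54 min + 6 h 51 min + 7 h 3 min = 51 h 14 min.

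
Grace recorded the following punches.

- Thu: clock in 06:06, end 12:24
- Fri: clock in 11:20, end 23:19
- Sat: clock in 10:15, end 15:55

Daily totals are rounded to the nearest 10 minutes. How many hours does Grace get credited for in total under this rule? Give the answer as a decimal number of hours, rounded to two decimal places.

Thu: 06:06–12:24 = 6 h 18 min → rounds to 6 h 20 min
Fri: 11:20–23:19 = 11 h 59 min → rounds to 12 h 0 min
Sat: 10:15–15:55 = 5 h 40 min → rounds to 5 h 40 min
Total credited: 24 h 0 min.

24.00 hours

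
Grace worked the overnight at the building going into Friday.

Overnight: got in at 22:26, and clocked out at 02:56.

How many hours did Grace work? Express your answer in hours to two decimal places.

4.50 hours

Overnight: 22:26 → midnight = 1 h 34 min; midnight → 02:56 = 2 h 56 min; span 4 h 30 min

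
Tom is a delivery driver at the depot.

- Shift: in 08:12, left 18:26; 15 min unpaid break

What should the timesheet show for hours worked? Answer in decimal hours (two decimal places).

Shift: 08:12–18:26 = 10 h 14 min; less 15 min break → 9 h 59 min

9.98 hours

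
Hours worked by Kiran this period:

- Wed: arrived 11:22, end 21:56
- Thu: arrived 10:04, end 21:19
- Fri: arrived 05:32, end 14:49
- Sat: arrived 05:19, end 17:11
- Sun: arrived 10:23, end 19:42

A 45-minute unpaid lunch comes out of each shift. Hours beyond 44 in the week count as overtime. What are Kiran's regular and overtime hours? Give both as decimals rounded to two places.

Regular 44.00 hours, overtime 4.53 hours

Wed: 11:22–21:56 = 10 h 34 min; less 45 min break → 9 h 49 min
Thu: 10:04–21:19 = 11 h 15 min; less 45 min break → 10 h 30 min
Fri: 05:32–14:49 = 9 h 17 min; less 45 min break → 8 h 32 min
Sat: 05:19–17:11 = 11 h 52 min; less 45 min break → 11 h 7 min
Sun: 10:23–19:42 = 9 h 19 min; less 45 min break → 8 h 34 min
Total worked: 48 h 32 min = 48.53 h.
Threshold 44 h → overtime 4 h 32 min, regular 44 h 0 min.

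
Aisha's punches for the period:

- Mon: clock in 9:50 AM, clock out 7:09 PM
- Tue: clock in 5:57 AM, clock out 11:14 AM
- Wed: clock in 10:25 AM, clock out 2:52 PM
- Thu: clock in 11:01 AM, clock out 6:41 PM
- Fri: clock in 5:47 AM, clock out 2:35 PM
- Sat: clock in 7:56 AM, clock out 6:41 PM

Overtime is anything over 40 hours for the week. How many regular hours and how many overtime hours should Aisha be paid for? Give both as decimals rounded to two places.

Regular 40.00 hours, overtime 6.27 hours

Mon: 9:50 AM–7:09 PM = 9 h 19 min
Tue: 5:57 AM–11:14 AM = 5 h 17 min
Wed: 10:25 AM–2:52 PM = 4 h 27 min
Thu: 11:01 AM–6:41 PM = 7 h 40 min
Fri: 5:47 AM–2:35 PM = 8 h 48 min
Sat: 7:56 AM–6:41 PM = 10 h 45 min
Total worked: 46 h 16 min = 46.27 h.
Threshold 40 h → overtime 6 h 16 min, regular 40 h 0 min.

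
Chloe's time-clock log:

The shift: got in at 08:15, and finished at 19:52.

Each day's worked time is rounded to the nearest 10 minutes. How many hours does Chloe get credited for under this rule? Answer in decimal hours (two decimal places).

The shift: 08:15–19:52 = 11 h 37 min → rounds to 11 h 40 min

11.67 hours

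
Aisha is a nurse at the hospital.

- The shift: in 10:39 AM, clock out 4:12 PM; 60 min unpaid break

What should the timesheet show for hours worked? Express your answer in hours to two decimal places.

4.55 hours

The shift: 10:39 AM–4:12 PM = 5 h 33 min; less 60 min break → 4 h 33 min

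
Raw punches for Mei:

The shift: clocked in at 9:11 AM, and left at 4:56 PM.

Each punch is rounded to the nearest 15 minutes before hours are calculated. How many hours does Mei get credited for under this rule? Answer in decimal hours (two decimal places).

7.75 hours

The shift: in 9:11 AM→9:15 AM, out 4:56 PM→5:00 PM; 7 h 45 min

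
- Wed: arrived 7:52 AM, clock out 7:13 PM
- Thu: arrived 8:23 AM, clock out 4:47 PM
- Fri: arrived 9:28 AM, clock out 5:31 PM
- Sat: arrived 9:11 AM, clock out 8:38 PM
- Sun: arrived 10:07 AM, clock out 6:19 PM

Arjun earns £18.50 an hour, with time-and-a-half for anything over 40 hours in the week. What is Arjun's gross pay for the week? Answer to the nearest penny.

£946.74

Wed: 7:52 AM–7:13 PM = 11 h 21 min
Thu: 8:23 AM–4:47 PM = 8 h 24 min
Fri: 9:28 AM–5:31 PM = 8 h 3 min
Sat: 9:11 AM–8:38 PM = 11 h 27 min
Sun: 10:07 AM–6:19 PM = 8 h 12 min
Total worked: 47 h 27 min = 2847 min.
Regular 40 h 0 min = 2400 min at £18.50/h; overtime 7 h 27 min = 447 min at £27.75/h.
Pay = (2400 × £18.50 + 447 × £27.75) ÷ 60 = £946.74.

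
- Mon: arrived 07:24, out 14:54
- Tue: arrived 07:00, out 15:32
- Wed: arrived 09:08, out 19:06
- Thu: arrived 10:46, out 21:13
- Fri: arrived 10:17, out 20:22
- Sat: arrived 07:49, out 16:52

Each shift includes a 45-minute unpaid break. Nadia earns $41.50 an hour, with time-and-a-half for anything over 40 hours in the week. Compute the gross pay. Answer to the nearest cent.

$2349.94

Mon: 07:24–14:54 = 7 h 30 min; less 45 min break → 6 h 45 min
Tue: 07:00–15:32 = 8 h 32 min; less 45 min break → 7 h 47 min
Wed: 09:08–19:06 = 9 h 58 min; less 45 min break → 9 h 13 min
Thu: 10:46–21:13 = 10 h 27 min; less 45 min break → 9 h 42 min
Fri: 10:17–20:22 = 10 h 5 min; less 45 min break → 9 h 20 min
Sat: 07:49–16:52 = 9 h 3 min; less 45 min break → 8 h 18 min
Total worked: 51 h 5 min = 3065 min.
Regular 40 h 0 min = 2400 min at $41.50/h; overtime 11 h 5 min = 665 min at $62.25/h.
Pay = (2400 × $41.50 + 665 × $62.25) ÷ 60 = $2349.94.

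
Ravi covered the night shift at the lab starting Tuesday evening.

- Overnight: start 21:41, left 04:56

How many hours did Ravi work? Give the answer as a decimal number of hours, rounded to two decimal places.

Overnight: 21:41 → midnight = 2 h 19 min; midnight → 04:56 = 4 h 56 min; span 7 h 15 min

7.25 hours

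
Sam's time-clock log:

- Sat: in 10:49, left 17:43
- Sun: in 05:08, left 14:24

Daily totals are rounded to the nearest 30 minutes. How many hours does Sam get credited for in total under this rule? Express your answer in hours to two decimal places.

16.50 hours

Sat: 10:49–17:43 = 6 h 54 min → rounds to 7 h 0 min
Sun: 05:08–14:24 = 9 h 16 min → rounds to 9 h 30 min
Total credited: 16 h 30 min.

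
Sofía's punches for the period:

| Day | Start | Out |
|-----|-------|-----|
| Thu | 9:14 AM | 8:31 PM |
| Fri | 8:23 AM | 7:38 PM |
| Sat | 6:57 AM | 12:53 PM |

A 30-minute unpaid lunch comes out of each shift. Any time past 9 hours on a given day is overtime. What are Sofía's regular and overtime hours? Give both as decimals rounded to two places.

Thu: 9:14 AM–8:31 PM = 11 h 17 min; less 30 min break → 10 h 47 min
Fri: 8:23 AM–7:38 PM = 11 h 15 min; less 30 min break → 10 h 45 min
Sat: 6:57 AM–12:53 PM = 5 h 56 min; less 30 min break → 5 h 26 min
Thu reg 9 h 0 min / OT 1 h 47 min; Fri reg 9 h 0 min / OT 1 h 45 min; Sat reg 5 h 26 min / OT 0 h 0 min.
Totals: regular 23 h 26 min, overtime 3 h 32 min.

Regular 23.43 hours, overtime 3.53 hours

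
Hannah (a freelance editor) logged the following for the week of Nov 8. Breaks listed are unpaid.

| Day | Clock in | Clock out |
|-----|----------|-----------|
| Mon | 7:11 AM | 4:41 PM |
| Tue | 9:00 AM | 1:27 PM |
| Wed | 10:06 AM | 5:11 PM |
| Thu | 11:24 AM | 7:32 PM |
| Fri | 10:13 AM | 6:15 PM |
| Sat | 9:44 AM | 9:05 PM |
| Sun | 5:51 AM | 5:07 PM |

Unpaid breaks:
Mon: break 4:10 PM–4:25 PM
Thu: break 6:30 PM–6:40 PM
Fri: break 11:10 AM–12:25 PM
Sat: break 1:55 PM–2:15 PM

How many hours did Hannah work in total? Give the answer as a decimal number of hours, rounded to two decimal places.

Mon: 7:11 AM–4:41 PM = 9 h 30 min; less 15 min break → 9 h 15 min
Tue: 9:00 AM–1:27 PM = 4 h 27 min
Wed: 10:06 AM–5:11 PM = 7 h 5 min
Thu: 11:24 AM–7:32 PM = 8 h 8 min; less 10 min break → 7 h 58 min
Fri: 10:13 AM–6:15 PM = 8 h 2 min; less 75 min break → 6 h 47 min
Sat: 9:44 AM–9:05 PM = 11 h 21 min; less 20 min break → 11 h 1 min
Sun: 5:51 AM–5:07 PM = 11 h 16 min
Total: 9 h 15 min + 4 h 27 min + 7 h 5 min + 7 h 58 min + 6 h 47 min + 11 h 1 min + 11 h 16 min = 57 h 49 min.

57.82 hours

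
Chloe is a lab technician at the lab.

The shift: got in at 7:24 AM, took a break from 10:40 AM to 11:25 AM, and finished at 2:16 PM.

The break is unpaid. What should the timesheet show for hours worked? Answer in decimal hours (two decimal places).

The shift: 7:24 AM–2:16 PM = 6 h 52 min; less 45 min break → 6 h 7 min

6.12 hours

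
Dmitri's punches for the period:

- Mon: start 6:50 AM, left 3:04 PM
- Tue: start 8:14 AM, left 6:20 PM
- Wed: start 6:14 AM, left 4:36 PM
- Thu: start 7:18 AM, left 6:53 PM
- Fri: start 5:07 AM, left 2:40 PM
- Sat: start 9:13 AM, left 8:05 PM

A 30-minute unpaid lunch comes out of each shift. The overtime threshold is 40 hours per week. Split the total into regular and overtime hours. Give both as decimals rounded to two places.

Regular 40.00 hours, overtime 17.70 hours

Mon: 6:50 AM–3:04 PM = 8 h 14 min; less 30 min break → 7 h 44 min
Tue: 8:14 AM–6:20 PM = 10 h 6 min; less 30 min break → 9 h 36 min
Wed: 6:14 AM–4:36 PM = 10 h 22 min; less 30 min break → 9 h 52 min
Thu: 7:18 AM–6:53 PM = 11 h 35 min; less 30 min break → 11 h 5 min
Fri: 5:07 AM–2:40 PM = 9 h 33 min; less 30 min break → 9 h 3 min
Sat: 9:13 AM–8:05 PM = 10 h 52 min; less 30 min break → 10 h 22 min
Total worked: 57 h 42 min = 57.70 h.
Threshold 40 h → overtime 17 h 42 min, regular 40 h 0 min.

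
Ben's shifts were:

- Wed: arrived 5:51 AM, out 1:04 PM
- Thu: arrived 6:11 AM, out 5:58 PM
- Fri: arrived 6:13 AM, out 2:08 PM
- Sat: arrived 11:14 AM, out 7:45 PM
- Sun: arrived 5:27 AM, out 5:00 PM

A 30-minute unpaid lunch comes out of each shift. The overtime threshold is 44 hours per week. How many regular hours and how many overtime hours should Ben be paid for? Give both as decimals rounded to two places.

Wed: 5:51 AM–1:04 PM = 7 h 13 min; less 30 min break → 6 h 43 min
Thu: 6:11 AM–5:58 PM = 11 h 47 min; less 30 min break → 11 h 17 min
Fri: 6:13 AM–2:08 PM = 7 h 55 min; less 30 min break → 7 h 25 min
Sat: 11:14 AM–7:45 PM = 8 h 31 min; less 30 min break → 8 h 1 min
Sun: 5:27 AM–5:00 PM = 11 h 33 min; less 30 min break → 11 h 3 min
Total worked: 44 h 29 min = 44.48 h.
Threshold 44 h → overtime 0 h 29 min, regular 44 h 0 min.

Regular 44.00 hours, overtime 0.48 hours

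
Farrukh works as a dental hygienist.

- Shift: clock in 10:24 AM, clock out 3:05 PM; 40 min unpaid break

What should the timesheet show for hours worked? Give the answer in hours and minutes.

Shift: 10:24 AM–3:05 PM = 4 h 41 min; less 40 min break → 4 h 1 min

4 h 1 min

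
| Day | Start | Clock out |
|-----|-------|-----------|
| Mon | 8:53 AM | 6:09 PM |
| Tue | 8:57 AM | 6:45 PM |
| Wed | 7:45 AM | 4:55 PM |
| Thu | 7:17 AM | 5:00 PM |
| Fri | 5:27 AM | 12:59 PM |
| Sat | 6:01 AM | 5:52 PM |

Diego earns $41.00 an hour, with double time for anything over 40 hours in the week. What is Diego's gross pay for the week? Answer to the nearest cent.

Mon: 8:53 AM–6:09 PM = 9 h 16 min
Tue: 8:57 AM–6:45 PM = 9 h 48 min
Wed: 7:45 AM–4:55 PM = 9 h 10 min
Thu: 7:17 AM–5:00 PM = 9 h 43 min
Fri: 5:27 AM–12:59 PM = 7 h 32 min
Sat: 6:01 AM–5:52 PM = 11 h 51 min
Total worked: 57 h 20 min = 3440 min.
Regular 40 h 0 min = 2400 min at $41.00/h; overtime 17 h 20 min = 1040 min at $82.00/h.
Pay = (2400 × $41.00 + 1040 × $82.00) ÷ 60 = $3061.33.

$3061.33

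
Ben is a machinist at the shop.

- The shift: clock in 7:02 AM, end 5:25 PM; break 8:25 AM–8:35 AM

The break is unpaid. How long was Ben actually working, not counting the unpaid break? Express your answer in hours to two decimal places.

The shift: 7:02 AM–5:25 PM = 10 h 23 min; less 10 min break → 10 h 13 min

10.22 hours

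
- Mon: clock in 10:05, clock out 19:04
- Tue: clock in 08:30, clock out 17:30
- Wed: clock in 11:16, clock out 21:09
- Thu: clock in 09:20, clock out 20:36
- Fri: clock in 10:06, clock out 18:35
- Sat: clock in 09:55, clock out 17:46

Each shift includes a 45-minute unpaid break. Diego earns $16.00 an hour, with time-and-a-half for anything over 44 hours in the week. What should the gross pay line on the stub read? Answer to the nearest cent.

$871.20

Mon: 10:05–19:04 = 8 h 59 min; less 45 min break → 8 h 14 min
Tue: 08:30–17:30 = 9 h 0 min; less 45 min break → 8 h 15 min
Wed: 11:16–21:09 = 9 h 53 min; less 45 min break → 9 h 8 min
Thu: 09:20–20:36 = 11 h 16 min; less 45 min break → 10 h 31 min
Fri: 10:06–18:35 = 8 h 29 min; less 45 min break → 7 h 44 min
Sat: 09:55–17:46 = 7 h 51 min; less 45 min break → 7 h 6 min
Total worked: 50 h 58 min = 3058 min.
Regular 44 h 0 min = 2640 min at $16.00/h; overtime 6 h 58 min = 418 min at $24.00/h.
Pay = (2640 × $16.00 + 418 × $24.00) ÷ 60 = $871.20.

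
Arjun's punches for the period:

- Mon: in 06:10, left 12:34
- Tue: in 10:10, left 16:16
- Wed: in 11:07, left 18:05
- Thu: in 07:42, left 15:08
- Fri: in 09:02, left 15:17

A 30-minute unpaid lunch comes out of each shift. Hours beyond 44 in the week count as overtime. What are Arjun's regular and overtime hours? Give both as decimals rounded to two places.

Mon: 06:10–12:34 = 6 h 24 min; less 30 min break → 5 h 54 min
Tue: 10:10–16:16 = 6 h 6 min; less 30 min break → 5 h 36 min
Wed: 11:07–18:05 = 6 h 58 min; less 30 min break → 6 h 28 min
Thu: 07:42–15:08 = 7 h 26 min; less 30 min break → 6 h 56 min
Fri: 09:02–15:17 = 6 h 15 min; less 30 min break → 5 h 45 min
Total worked: 30 h 39 min = 30.65 h.
Threshold 44 h → overtime 0 h 0 min, regular 30 h 39 min.

Regular 30.65 hours, overtime 0.00 hours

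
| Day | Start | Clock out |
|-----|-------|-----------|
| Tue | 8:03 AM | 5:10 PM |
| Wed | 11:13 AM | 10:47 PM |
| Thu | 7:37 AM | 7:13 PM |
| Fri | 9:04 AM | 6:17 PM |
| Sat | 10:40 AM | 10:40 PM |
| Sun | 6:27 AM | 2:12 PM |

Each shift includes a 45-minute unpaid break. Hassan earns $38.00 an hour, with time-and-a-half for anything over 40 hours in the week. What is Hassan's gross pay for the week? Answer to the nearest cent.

Tue: 8:03 AM–5:10 PM = 9 h 7 min; less 45 min break → 8 h 22 min
Wed: 11:13 AM–10:47 PM = 11 h 34 min; less 45 min break → 10 h 49 min
Thu: 7:37 AM–7:13 PM = 11 h 36 min; less 45 min break → 10 h 51 min
Fri: 9:04 AM–6:17 PM = 9 h 13 min; less 45 min break → 8 h 28 min
Sat: 10:40 AM–10:40 PM = 12 h 0 min; less 45 min break → 11 h 15 min
Sun: 6:27 AM–2:12 PM = 7 h 45 min; less 45 min break → 7 h 0 min
Total worked: 56 h 45 min = 3405 min.
Regular 40 h 0 min = 2400 min at $38.00/h; overtime 16 h 45 min = 1005 min at $57.00/h.
Pay = (2400 × $38.00 + 1005 × $57.00) ÷ 60 = $2474.75.

$2474.75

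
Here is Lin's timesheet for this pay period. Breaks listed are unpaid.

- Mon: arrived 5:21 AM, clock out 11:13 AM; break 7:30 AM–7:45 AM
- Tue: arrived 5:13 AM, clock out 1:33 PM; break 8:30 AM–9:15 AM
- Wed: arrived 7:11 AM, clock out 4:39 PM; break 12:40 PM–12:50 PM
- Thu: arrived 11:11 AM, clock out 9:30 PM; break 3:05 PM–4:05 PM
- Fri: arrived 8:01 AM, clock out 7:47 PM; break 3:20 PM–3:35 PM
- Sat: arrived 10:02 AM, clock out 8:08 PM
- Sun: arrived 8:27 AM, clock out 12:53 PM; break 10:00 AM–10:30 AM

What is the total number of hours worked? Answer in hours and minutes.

57 h 22 min

Mon: 5:21 AM–11:13 AM = 5 h 52 min; less 15 min break → 5 h 37 min
Tue: 5:13 AM–1:33 PM = 8 h 20 min; less 45 min break → 7 h 35 min
Wed: 7:11 AM–4:39 PM = 9 h 28 min; less 10 min break → 9 h 18 min
Thu: 11:11 AM–9:30 PM = 10 h 19 min; less 60 min break → 9 h 19 min
Fri: 8:01 AM–7:47 PM = 11 h 46 min; less 15 min break → 11 h 31 min
Sat: 10:02 AM–8:08 PM = 10 h 6 min
Sun: 8:27 AM–12:53 PM = 4 h 26 min; less 30 min break → 3 h 56 min
Total: 5 h 37 min + 7 h 35 min + 9 h 18 min + 9 h 19 min + 11 h 31 min + 10 h 6 min + 3 h 56 min = 57 h 22 min.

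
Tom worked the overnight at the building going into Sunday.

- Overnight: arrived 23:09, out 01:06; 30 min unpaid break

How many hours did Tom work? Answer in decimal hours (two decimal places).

Overnight: 23:09 → midnight = 0 h 51 min; midnight → 01:06 = 1 h 6 min; span 1 h 57 min; less 30 min break → 1 h 27 min

1.45 hours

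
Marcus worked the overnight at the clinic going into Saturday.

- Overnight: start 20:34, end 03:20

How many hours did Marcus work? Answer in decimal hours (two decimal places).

Overnight: 20:34 → midnight = 3 h 26 min; midnight → 03:20 = 3 h 20 min; span 6 h 46 min

6.77 hours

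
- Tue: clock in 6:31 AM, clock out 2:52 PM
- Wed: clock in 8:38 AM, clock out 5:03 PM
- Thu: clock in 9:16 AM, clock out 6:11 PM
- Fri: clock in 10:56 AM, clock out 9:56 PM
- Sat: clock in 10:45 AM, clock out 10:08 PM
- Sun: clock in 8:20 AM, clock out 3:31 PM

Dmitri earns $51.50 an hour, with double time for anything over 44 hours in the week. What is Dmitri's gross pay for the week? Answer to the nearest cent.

Tue: 6:31 AM–2:52 PM = 8 h 21 min
Wed: 8:38 AM–5:03 PM = 8 h 25 min
Thu: 9:16 AM–6:11 PM = 8 h 55 min
Fri: 10:56 AM–9:56 PM = 11 h 0 min
Sat: 10:45 AM–10:08 PM = 11 h 23 min
Sun: 8:20 AM–3:31 PM = 7 h 11 min
Total worked: 55 h 15 min = 3315 min.
Regular 44 h 0 min = 2640 min at $51.50/h; overtime 11 h 15 min = 675 min at $103.00/h.
Pay = (2640 × $51.50 + 675 × $103.00) ÷ 60 = $3424.75.

$3424.75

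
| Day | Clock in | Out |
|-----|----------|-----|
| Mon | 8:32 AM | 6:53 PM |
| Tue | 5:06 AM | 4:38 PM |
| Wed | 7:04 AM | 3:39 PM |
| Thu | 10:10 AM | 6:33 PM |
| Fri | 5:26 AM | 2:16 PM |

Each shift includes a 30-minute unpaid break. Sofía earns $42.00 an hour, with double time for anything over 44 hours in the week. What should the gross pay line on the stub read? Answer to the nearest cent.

$1947.40

Mon: 8:32 AM–6:53 PM = 10 h 21 min; less 30 min break → 9 h 51 min
Tue: 5:06 AM–4:38 PM = 11 h 32 min; less 30 min break → 11 h 2 min
Wed: 7:04 AM–3:39 PM = 8 h 35 min; less 30 min break → 8 h 5 min
Thu: 10:10 AM–6:33 PM = 8 h 23 min; less 30 min break → 7 h 53 min
Fri: 5:26 AM–2:16 PM = 8 h 50 min; less 30 min break → 8 h 20 min
Total worked: 45 h 11 min = 2711 min.
Regular 44 h 0 min = 2640 min at $42.00/h; overtime 1 h 11 min = 71 min at $84.00/h.
Pay = (2640 × $42.00 + 71 × $84.00) ÷ 60 = $1947.40.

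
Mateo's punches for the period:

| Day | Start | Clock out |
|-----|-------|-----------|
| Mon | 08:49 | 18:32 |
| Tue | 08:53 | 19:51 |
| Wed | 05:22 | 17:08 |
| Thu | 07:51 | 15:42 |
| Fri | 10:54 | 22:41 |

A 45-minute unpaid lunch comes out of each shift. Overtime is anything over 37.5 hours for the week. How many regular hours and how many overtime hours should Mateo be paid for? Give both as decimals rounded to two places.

Mon: 08:49–18:32 = 9 h 43 min; less 45 min break → 8 h 58 min
Tue: 08:53–19:51 = 10 h 58 min; less 45 min break → 10 h 13 min
Wed: 05:22–17:08 = 11 h 46 min; less 45 min break → 11 h 1 min
Thu: 07:51–15:42 = 7 h 51 min; less 45 min break → 7 h 6 min
Fri: 10:54–22:41 = 11 h 47 min; less 45 min break → 11 h 2 min
Total worked: 48 h 20 min = 48.33 h.
Threshold 37.5 h → overtime 10 h 50 min, regular 37 h 30 min.

Regular 37.50 hours, overtime 10.83 hours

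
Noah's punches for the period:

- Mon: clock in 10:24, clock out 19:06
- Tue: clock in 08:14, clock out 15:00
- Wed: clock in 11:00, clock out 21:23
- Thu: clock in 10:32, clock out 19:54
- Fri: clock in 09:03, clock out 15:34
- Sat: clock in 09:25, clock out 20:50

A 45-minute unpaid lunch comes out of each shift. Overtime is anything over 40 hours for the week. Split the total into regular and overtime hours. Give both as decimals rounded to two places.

Regular 40.00 hours, overtime 8.65 hours

Mon: 10:24–19:06 = 8 h 42 min; less 45 min break → 7 h 57 min
Tue: 08:14–15:00 = 6 h 46 min; less 45 min break → 6 h 1 min
Wed: 11:00–21:23 = 10 h 23 min; less 45 min break → 9 h 38 min
Thu: 10:32–19:54 = 9 h 22 min; less 45 min break → 8 h 37 min
Fri: 09:03–15:34 = 6 h 31 min; less 45 min break → 5 h 46 min
Sat: 09:25–20:50 = 11 h 25 min; less 45 min break → 10 h 40 min
Total worked: 48 h 39 min = 48.65 h.
Threshold 40 h → overtime 8 h 39 min, regular 40 h 0 min.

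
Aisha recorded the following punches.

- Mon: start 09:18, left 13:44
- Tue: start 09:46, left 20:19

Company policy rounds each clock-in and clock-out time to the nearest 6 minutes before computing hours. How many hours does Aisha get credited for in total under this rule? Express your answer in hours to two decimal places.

14.90 hours

Mon: in 09:18→09:18, out 13:44→13:42; 4 h 24 min
Tue: in 09:46→09:48, out 20:19→20:18; 10 h 30 min
Total credited: 14 h 54 min.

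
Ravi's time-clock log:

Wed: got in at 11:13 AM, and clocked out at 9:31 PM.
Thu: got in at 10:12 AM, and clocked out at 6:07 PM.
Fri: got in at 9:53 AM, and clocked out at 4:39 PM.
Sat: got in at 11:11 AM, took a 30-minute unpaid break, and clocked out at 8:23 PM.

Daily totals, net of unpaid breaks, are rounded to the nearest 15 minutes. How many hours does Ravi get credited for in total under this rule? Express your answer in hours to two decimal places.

Wed: 11:13 AM–9:31 PM = 10 h 18 min → rounds to 10 h 15 min
Thu: 10:12 AM–6:07 PM = 7 h 55 min → rounds to 8 h 0 min
Fri: 9:53 AM–4:39 PM = 6 h 46 min → rounds to 6 h 45 min
Sat: 11:11 AM–8:23 PM = 9 h 12 min − 30 min = 8 h 42 min → rounds to 8 h 45 min
Total credited: 33 h 45 min.

33.75 hours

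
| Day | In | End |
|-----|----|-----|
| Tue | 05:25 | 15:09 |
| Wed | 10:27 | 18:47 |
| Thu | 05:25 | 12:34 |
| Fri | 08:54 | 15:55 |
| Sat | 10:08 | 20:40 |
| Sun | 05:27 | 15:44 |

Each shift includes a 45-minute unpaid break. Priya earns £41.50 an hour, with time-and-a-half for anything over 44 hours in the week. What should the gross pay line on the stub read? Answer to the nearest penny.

£2109.24

Tue: 05:25–15:09 = 9 h 44 min; less 45 min break → 8 h 59 min
Wed: 10:27–18:47 = 8 h 20 min; less 45 min break → 7 h 35 min
Thu: 05:25–12:34 = 7 h 9 min; less 45 min break → 6 h 24 min
Fri: 08:54–15:55 = 7 h 1 min; less 45 min break → 6 h 16 min
Sat: 10:08–20:40 = 10 h 32 min; less 45 min break → 9 h 47 min
Sun: 05:27–15:44 = 10 h 17 min; less 45 min break → 9 h 32 min
Total worked: 48 h 33 min = 2913 min.
Regular 44 h 0 min = 2640 min at £41.50/h; overtime 4 h 33 min = 273 min at £62.25/h.
Pay = (2640 × £41.50 + 273 × £62.25) ÷ 60 = £2109.24.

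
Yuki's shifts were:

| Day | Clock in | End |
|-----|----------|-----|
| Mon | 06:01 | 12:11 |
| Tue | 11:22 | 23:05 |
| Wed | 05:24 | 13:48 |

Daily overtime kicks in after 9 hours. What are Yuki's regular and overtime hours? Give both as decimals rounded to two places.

Mon: 06:01–12:11 = 6 h 10 min
Tue: 11:22–23:05 = 11 h 43 min
Wed: 05:24–13:48 = 8 h 24 min
Mon reg 6 h 10 min / OT 0 h 0 min; Tue reg 9 h 0 min / OT 2 h 43 min; Wed reg 8 h 24 min / OT 0 h 0 min.
Totals: regular 23 h 34 min, overtime 2 h 43 min.

Regular 23.57 hours, overtime 2.72 hours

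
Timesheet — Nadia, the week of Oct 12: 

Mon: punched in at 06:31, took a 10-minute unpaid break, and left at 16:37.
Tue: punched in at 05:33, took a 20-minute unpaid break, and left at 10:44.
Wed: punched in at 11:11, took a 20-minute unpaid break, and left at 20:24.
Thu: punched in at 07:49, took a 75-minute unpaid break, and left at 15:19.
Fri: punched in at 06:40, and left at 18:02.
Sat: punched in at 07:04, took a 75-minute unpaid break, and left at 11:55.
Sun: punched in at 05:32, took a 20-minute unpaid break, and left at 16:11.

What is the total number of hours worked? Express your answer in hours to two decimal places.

Mon: 06:31–16:37 = 10 h 6 min; less 10 min break → 9 h 56 min
Tue: 05:33–10:44 = 5 h 11 min; less 20 min break → 4 h 51 min
Wed: 11:11–20:24 = 9 h 13 min; less 20 min break → 8 h 53 min
Thu: 07:49–15:19 = 7 h 30 min; less 75 min break → 6 h 15 min
Fri: 06:40–18:02 = 11 h 22 min
Sat: 07:04–11:55 = 4 h 51 min; less 75 min break → 3 h 36 min
Sun: 05:32–16:11 = 10 h 39 min; less 20 min break → 10 h 19 min
Total: 9 h 56 min + 4 h 51 min + 8 h 53 min + 6 h 15 min + 11 h 22 min + 3 h 36 min + 10 h 19 min = 55 h 12 min.

55.20 hours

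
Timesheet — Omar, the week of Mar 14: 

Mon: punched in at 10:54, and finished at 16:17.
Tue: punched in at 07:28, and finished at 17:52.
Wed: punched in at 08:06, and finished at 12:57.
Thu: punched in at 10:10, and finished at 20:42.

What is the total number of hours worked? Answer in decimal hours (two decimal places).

Mon: 10:54–16:17 = 5 h 23 min
Tue: 07:28–17:52 = 10 h 24 min
Wed: 08:06–12:57 = 4 h 51 min
Thu: 10:10–20:42 = 10 h 32 min
Total: 5 h 23 min + 10 h 24 min + 4 h 51 min + 10 h 32 min = 31 h 10 min.

31.17 hours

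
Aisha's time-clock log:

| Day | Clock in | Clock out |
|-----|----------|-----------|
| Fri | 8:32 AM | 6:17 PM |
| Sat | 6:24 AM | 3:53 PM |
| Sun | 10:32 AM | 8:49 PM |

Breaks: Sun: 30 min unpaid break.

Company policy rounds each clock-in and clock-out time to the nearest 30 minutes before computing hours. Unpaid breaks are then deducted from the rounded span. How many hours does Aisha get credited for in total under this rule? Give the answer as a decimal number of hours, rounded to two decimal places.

Fri: in 8:32 AM→8:30 AM, out 6:17 PM→6:30 PM; 10 h 0 min
Sat: in 6:24 AM→6:30 AM, out 3:53 PM→4:00 PM; 9 h 30 min
Sun: in 10:32 AM→10:30 AM, out 8:49 PM→9:00 PM; 10 h 30 min − 30 min = 10 h 0 min
Total credited: 29 h 30 min.

29.50 hours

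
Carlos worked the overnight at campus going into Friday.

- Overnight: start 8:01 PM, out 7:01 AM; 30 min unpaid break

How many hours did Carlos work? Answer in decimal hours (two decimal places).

10.50 hours

Overnight: 8:01 PM → midnight = 3 h 59 min; midnight → 7:01 AM = 7 h 1 min; span 11 h 0 min; less 30 min break → 10 h 30 min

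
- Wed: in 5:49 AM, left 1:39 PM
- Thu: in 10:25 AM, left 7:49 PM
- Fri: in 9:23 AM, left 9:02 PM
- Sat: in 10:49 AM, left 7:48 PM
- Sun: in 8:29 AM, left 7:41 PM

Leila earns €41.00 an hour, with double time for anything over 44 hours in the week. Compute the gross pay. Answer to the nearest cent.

Wed: 5:49 AM–1:39 PM = 7 h 50 min
Thu: 10:25 AM–7:49 PM = 9 h 24 min
Fri: 9:23 AM–9:02 PM = 11 h 39 min
Sat: 10:49 AM–7:48 PM = 8 h 59 min
Sun: 8:29 AM–7:41 PM = 11 h 12 min
Total worked: 49 h 4 min = 2944 min.
Regular 44 h 0 min = 2640 min at €41.00/h; overtime 5 h 4 min = 304 min at €82.00/h.
Pay = (2640 × €41.00 + 304 × €82.00) ÷ 60 = €2219.47.

€2219.47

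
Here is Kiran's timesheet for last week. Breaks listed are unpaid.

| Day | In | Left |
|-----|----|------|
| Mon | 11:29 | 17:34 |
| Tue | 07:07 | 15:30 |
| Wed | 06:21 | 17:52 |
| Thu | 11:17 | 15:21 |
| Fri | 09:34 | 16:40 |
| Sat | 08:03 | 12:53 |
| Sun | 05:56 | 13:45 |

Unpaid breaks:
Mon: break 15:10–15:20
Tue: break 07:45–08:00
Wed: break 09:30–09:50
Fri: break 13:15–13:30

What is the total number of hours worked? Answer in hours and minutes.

Mon: 11:29–17:34 = 6 h 5 min; less 10 min break → 5 h 55 min
Tue: 07:07–15:30 = 8 h 23 min; less 15 min break → 8 h 8 min
Wed: 06:21–17:52 = 11 h 31 min; less 20 min break → 11 h 11 min
Thu: 11:17–15:21 = 4 h 4 min
Fri: 09:34–16:40 = 7 h 6 min; less 15 min break → 6 h 51 min
Sat: 08:03–12:53 = 4 h 50 min
Sun: 05:56–13:45 = 7 h 49 min
Total: 5 h 55 min + 8 h 8 min + 11 h 11 min + 4 h 4 min + 6 h 51 min + 4 h 50 min + 7 h 49 min = 48 h 48 min.

48 h 48 min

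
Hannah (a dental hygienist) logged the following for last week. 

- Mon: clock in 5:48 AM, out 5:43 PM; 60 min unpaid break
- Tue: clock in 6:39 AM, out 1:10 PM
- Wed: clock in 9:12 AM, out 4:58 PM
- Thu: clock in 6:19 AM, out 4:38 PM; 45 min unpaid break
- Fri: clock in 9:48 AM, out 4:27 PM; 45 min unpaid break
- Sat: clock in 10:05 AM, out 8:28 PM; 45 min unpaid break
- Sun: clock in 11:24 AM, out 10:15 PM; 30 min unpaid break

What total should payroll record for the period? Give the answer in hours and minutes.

60 h 39 min

Mon: 5:48 AM–5:43 PM = 11 h 55 min; less 60 min break → 10 h 55 min
Tue: 6:39 AM–1:10 PM = 6 h 31 min
Wed: 9:12 AM–4:58 PM = 7 h 46 min
Thu: 6:19 AM–4:38 PM = 10 h 19 min; less 45 min break → 9 h 34 min
Fri: 9:48 AM–4:27 PM = 6 h 39 min; less 45 min break → 5 h 54 min
Sat: 10:05 AM–8:28 PM = 10 h 23 min; less 45 min break → 9 h 38 min
Sun: 11:24 AM–10:15 PM = 10 h 51 min; less 30 min break → 10 h 21 min
Total: 10 h 55 min + 6 h 31 min + 7 h 46 min + 9 h 34 min + 5 h 54 min + 9 h 38 min + 10 h 21 min = 60 h 39 min.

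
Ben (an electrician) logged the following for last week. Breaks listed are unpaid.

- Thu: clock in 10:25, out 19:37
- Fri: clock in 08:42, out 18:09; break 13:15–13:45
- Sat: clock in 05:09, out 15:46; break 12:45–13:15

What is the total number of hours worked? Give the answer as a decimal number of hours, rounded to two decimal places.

Thu: 10:25–19:37 = 9 h 12 min
Fri: 08:42–18:09 = 9 h 27 min; less 30 min break → 8 h 57 min
Sat: 05:09–15:46 = 10 h 37 min; less 30 min break → 10 h 7 min
Total: 9 h 12 min + 8 h 57 min + 10 h 7 min = 28 h 16 min.

28.27 hours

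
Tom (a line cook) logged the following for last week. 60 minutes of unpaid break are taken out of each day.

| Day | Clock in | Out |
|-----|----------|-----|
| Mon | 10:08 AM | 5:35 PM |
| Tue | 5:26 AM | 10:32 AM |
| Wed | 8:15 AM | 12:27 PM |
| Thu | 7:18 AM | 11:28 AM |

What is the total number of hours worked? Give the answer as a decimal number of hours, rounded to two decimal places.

Mon: 10:08 AM–5:35 PM = 7 h 27 min; less 60 min break → 6 h 27 min
Tue: 5:26 AM–10:32 AM = 5 h 6 min; less 60 min break → 4 h 6 min
Wed: 8:15 AM–12:27 PM = 4 h 12 min; less 60 min break → 3 h 12 min
Thu: 7:18 AM–11:28 AM = 4 h 10 min; less 60 min break → 3 h 10 min
Total: 6 h 27 min + 4 h 6 min + 3 h 12 min + 3 h 10 min = 16 h 55 min.

16.92 hours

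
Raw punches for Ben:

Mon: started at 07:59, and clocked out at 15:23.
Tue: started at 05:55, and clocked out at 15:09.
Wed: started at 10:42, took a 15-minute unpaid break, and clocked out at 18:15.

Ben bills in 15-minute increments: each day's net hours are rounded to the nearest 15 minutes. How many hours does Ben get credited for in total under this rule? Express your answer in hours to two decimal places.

24.00 hours

Mon: 07:59–15:23 = 7 h 24 min → rounds to 7 h 30 min
Tue: 05:55–15:09 = 9 h 14 min → rounds to 9 h 15 min
Wed: 10:42–18:15 = 7 h 33 min − 15 min = 7 h 18 min → rounds to 7 h 15 min
Total credited: 24 h 0 min.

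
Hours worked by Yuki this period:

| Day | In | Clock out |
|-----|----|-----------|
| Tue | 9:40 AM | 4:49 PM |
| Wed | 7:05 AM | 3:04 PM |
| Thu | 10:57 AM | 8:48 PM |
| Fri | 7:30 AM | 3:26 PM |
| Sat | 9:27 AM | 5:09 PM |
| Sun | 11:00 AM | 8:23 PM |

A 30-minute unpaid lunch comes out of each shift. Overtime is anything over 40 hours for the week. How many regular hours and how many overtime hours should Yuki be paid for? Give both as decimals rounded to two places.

Tue: 9:40 AM–4:49 PM = 7 h 9 min; less 30 min break → 6 h 39 min
Wed: 7:05 AM–3:04 PM = 7 h 59 min; less 30 min break → 7 h 29 min
Thu: 10:57 AM–8:48 PM = 9 h 51 min; less 30 min break → 9 h 21 min
Fri: 7:30 AM–3:26 PM = 7 h 56 min; less 30 min break → 7 h 26 min
Sat: 9:27 AM–5:09 PM = 7 h 42 min; less 30 min break → 7 h 12 min
Sun: 11:00 AM–8:23 PM = 9 h 23 min; less 30 min break → 8 h 53 min
Total worked: 47 h 0 min = 47.00 h.
Threshold 40 h → overtime 7 h 0 min, regular 40 h 0 min.

Regular 40.00 hours, overtime 7.00 hours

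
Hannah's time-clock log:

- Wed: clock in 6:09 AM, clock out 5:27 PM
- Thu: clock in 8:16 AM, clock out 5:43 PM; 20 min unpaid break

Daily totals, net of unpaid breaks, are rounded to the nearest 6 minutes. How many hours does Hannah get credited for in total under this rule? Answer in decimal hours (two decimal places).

Wed: 6:09 AM–5:27 PM = 11 h 18 min → rounds to 11 h 18 min
Thu: 8:16 AM–5:43 PM = 9 h 27 min − 20 min = 9 h 7 min → rounds to 9 h 6 min
Total credited: 20 h 24 min.

20.40 hours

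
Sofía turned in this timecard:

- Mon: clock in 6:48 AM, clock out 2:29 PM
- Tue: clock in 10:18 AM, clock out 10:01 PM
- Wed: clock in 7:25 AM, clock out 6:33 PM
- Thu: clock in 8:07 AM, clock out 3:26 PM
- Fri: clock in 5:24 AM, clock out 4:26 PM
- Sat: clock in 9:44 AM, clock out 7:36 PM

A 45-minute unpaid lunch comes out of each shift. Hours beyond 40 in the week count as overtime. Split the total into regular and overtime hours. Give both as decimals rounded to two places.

Mon: 6:48 AM–2:29 PM = 7 h 41 min; less 45 min break → 6 h 56 min
Tue: 10:18 AM–10:01 PM = 11 h 43 min; less 45 min break → 10 h 58 min
Wed: 7:25 AM–6:33 PM = 11 h 8 min; less 45 min break → 10 h 23 min
Thu: 8:07 AM–3:26 PM = 7 h 19 min; less 45 min break → 6 h 34 min
Fri: 5:24 AM–4:26 PM = 11 h 2 min; less 45 min break → 10 h 17 min
Sat: 9:44 AM–7:36 PM = 9 h 52 min; less 45 min break → 9 h 7 min
Total worked: 54 h 15 min = 54.25 h.
Threshold 40 h → overtime 14 h 15 min, regular 40 h 0 min.

Regular 40.00 hours, overtime 14.25 hours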